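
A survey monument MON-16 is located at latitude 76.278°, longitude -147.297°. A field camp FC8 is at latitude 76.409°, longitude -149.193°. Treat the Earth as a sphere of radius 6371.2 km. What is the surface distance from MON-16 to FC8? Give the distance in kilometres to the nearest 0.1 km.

51.9 km

Δφ = 0.1310°,  Δλ = -1.8960°
a = sin²(Δφ/2) + cos φ₁ cos φ₂ sin²(Δλ/2) = 0.000017
c = 2·arcsin(√a) = 0.008140 rad = 0.4664°
d = R·c = 6371.2 × 0.008140 = 51.9 km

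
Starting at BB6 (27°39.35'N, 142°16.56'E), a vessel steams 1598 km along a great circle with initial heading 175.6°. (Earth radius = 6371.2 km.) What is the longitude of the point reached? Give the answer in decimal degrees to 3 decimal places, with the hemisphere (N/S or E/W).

BB6: φ = +27.65583°, λ = +142.27600°
δ = d/R = 1598/6371.2 = 0.250816 rad
φ₂ = arcsin(sin φ₁ cos δ + cos φ₁ sin δ cos θ)
   = arcsin(0.46416·0.96871 + 0.88575·0.24819·-0.99705) = 13.32327°
λ₂ = λ₁ + atan2(sin θ sin δ cos φ₁, cos δ − sin φ₁ sin φ₂) = 143.39723°

143.397°E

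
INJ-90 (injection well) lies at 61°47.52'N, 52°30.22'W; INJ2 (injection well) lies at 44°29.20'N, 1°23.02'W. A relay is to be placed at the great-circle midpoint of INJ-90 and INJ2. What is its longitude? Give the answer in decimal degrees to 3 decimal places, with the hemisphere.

21.399°W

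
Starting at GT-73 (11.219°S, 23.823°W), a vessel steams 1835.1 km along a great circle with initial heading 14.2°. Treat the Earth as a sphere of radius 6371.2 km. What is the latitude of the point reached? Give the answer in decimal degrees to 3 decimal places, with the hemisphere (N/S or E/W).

4.794°N

δ = d/R = 1835.1/6371.2 = 0.288031 rad
φ₂ = arcsin(sin φ₁ cos δ + cos φ₁ sin δ cos θ)
   = arcsin(-0.19456·0.95881 + 0.98089·0.28406·0.96945) = 4.79424°
λ₂ = λ₁ + atan2(sin θ sin δ cos φ₁, cos δ − sin φ₁ sin φ₂) = -19.81316°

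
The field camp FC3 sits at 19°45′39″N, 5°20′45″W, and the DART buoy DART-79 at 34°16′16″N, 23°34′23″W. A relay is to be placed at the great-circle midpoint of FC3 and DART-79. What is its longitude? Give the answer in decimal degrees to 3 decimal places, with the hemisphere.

13.863°W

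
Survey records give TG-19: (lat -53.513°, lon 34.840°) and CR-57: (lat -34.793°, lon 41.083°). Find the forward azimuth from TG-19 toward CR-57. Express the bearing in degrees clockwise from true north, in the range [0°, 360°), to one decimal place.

15.7°

Δλ = 6.2430°
y = sin Δλ · cos φ₂ = 0.089304
x = cos φ₁ sin φ₂ − sin φ₁ cos φ₂ cos Δλ = 0.317028
θ = atan2(y, x) = 15.7320° → 15.7320° (mod 360°)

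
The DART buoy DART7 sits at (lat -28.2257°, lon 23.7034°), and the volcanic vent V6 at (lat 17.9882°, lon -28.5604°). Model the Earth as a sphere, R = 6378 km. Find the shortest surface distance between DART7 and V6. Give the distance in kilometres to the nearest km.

Δφ = 46.2139°,  Δλ = -52.2638°
a = sin²(Δφ/2) + cos φ₁ cos φ₂ sin²(Δλ/2) = 0.316581
c = 2·arcsin(√a) = 1.195189 rad = 68.4793°
d = R·c = 6378 × 1.195189 = 7622.9 km

7623 km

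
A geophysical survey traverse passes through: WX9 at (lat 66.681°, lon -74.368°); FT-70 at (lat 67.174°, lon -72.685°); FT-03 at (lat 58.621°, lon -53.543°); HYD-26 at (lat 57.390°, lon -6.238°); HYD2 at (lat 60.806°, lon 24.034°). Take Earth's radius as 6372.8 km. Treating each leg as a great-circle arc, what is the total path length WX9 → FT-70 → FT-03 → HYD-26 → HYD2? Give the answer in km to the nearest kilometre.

5926 km

WX9→FT-70: c = 0.014371 rad, d = 91.58 km
FT-70→FT-03: c = 0.211533 rad, d = 1348.06 km
FT-03→HYD-26: c = 0.428864 rad, d = 2733.06 km
HYD-26→HYD2: c = 0.275169 rad, d = 1753.60 km
Total = 91.58 + 1348.06 + 2733.06 + 1753.60 = 5926.31 km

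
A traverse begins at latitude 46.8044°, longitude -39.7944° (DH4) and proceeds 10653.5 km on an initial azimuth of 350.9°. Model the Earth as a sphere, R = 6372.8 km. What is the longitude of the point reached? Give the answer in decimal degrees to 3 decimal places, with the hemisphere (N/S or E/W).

151.538°E

δ = d/R = 10653.5/6372.8 = 1.671714 rad
φ₂ = arcsin(sin φ₁ cos δ + cos φ₁ sin δ cos θ)
   = arcsin(0.72902·-0.10075 + 0.68449·0.99491·0.98741) = 36.79765°
λ₂ = λ₁ + atan2(sin θ sin δ cos φ₁, cos δ − sin φ₁ sin φ₂) = 151.53832°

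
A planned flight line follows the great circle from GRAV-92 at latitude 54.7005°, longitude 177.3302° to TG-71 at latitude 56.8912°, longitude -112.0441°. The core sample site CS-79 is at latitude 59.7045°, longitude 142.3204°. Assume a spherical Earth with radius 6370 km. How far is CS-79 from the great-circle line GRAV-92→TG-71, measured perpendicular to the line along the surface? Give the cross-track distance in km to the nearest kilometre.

δ₁₃ = central angle GRAV-92→CS-79 = 0.337932 rad  (haversine)
θ₁₃ = bearing GRAV-92→CS-79 = 299.196°,  θ₁₂ = bearing GRAV-92→TG-71 = 56.883°
dₓₜ = R·arcsin(sin δ₁₃ · sin(θ₁₃ − θ₁₂)) = 6370·arcsin(0.33154·sin(242.313°)) = -1898.037 km
|dₓₜ| = 1898.037 km

1898 km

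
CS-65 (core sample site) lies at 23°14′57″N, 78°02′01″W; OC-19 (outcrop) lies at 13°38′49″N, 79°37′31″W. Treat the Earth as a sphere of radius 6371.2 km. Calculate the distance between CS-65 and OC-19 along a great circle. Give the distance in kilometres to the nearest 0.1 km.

1080.8 km

CS-65: φ = +23.24917°, λ = -78.03361°
OC-19: φ = +13.64694°, λ = -79.62528°
Δφ = -9.6022°,  Δλ = -1.5917°
a = sin²(Δφ/2) + cos φ₁ cos φ₂ sin²(Δλ/2) = 0.007177
c = 2·arcsin(√a) = 0.169643 rad = 9.7198°
d = R·c = 6371.2 × 0.169643 = 1080.8 km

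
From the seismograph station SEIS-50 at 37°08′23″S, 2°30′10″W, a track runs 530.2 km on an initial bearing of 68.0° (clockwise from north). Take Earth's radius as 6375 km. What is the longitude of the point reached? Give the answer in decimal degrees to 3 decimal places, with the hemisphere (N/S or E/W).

2.908°E

SEIS-50: φ = -37.13972°, λ = -2.50278°
δ = d/R = 530.2/6375 = 0.083169 rad
φ₂ = arcsin(sin φ₁ cos δ + cos φ₁ sin δ cos θ)
   = arcsin(-0.60376·0.99654 + 0.79717·0.08307·0.37461) = -35.23044°
λ₂ = λ₁ + atan2(sin θ sin δ cos φ₁, cos δ − sin φ₁ sin φ₂) = 2.90796°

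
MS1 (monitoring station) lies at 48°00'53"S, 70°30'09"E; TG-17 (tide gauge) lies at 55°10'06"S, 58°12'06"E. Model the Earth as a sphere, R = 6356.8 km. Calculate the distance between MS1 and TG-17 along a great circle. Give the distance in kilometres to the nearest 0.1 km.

1158.3 km

MS1: φ = -48.01472°, λ = +70.50250°
TG-17: φ = -55.16833°, λ = +58.20167°
Δφ = -7.1536°,  Δλ = -12.3008°
a = sin²(Δφ/2) + cos φ₁ cos φ₂ sin²(Δλ/2) = 0.008278
c = 2·arcsin(√a) = 0.182217 rad = 10.4403°
d = R·c = 6356.8 × 0.182217 = 1158.3 km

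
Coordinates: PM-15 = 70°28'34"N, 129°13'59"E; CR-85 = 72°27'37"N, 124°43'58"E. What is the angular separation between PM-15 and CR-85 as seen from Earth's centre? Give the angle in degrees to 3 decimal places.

2.445°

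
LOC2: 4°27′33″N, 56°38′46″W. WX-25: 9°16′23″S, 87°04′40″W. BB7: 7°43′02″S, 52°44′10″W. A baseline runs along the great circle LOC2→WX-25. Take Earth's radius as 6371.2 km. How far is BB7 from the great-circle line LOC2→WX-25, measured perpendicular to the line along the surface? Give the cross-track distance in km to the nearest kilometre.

LOC2: φ = +4.45917°, λ = -56.64611°
WX-25: φ = -9.27306°, λ = -87.07778°
BB7: φ = -7.71722°, λ = -52.73611°
δ₁₃ = central angle LOC2→BB7 = 0.223158 rad  (haversine)
θ₁₃ = bearing LOC2→BB7 = 162.222°,  θ₁₂ = bearing LOC2→WX-25 = 245.595°
dₓₜ = R·arcsin(sin δ₁₃ · sin(θ₁₃ − θ₁₂)) = 6371.2·arcsin(0.22131·sin(-83.373°)) = -1412.126 km
|dₓₜ| = 1412.126 km

1412 km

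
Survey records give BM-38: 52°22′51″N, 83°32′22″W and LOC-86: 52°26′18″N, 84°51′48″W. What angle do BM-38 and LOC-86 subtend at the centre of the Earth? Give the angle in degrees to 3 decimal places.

BM-38: φ = +52.38083°, λ = -83.53944°
LOC-86: φ = +52.43833°, λ = -84.86333°
Δφ = 0.0575°,  Δλ = -1.3239°
a = sin²(Δφ/2) + cos φ₁ cos φ₂ sin²(Δλ/2) = 0.000050
c = 2·arcsin(√a) = 0.014131 rad = 0.8096°

0.810°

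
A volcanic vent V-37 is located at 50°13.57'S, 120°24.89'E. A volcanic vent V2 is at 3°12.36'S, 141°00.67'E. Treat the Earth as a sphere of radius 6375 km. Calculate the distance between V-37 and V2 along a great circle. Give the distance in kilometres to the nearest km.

V-37: φ = -50.22617°, λ = +120.41483°
V2: φ = -3.20600°, λ = +141.01117°
Δφ = 47.0202°,  Δλ = 20.5963°
a = sin²(Δφ/2) + cos φ₁ cos φ₂ sin²(Δλ/2) = 0.179544
c = 2·arcsin(√a) = 0.875109 rad = 50.1401°
d = R·c = 6375 × 0.875109 = 5578.8 km

5579 km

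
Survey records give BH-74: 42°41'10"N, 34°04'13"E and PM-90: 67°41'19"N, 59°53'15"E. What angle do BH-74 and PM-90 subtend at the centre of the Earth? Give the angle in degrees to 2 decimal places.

28.55°

BH-74: φ = +42.68611°, λ = +34.07028°
PM-90: φ = +67.68861°, λ = +59.88750°
Δφ = 25.0025°,  Δλ = 25.8172°
a = sin²(Δφ/2) + cos φ₁ cos φ₂ sin²(Δλ/2) = 0.060782
c = 2·arcsin(√a) = 0.498219 rad = 28.5458°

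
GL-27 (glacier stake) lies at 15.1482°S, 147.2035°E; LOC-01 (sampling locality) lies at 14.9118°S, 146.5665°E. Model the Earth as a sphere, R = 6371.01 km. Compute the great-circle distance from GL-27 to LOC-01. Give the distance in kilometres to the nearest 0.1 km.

73.3 km

Δφ = 0.2364°,  Δλ = -0.6370°
a = sin²(Δφ/2) + cos φ₁ cos φ₂ sin²(Δλ/2) = 0.000033
c = 2·arcsin(√a) = 0.011503 rad = 0.6591°
d = R·c = 6371.01 × 0.011503 = 73.3 km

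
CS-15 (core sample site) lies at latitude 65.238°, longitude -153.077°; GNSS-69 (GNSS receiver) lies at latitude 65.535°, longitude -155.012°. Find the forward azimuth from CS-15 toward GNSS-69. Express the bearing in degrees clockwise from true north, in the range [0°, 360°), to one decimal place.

Δλ = -1.9350°
y = sin Δλ · cos φ₂ = -0.013984
x = cos φ₁ sin φ₂ − sin φ₁ cos φ₂ cos Δλ = 0.005398
θ = atan2(y, x) = -68.8921° → 291.1079° (mod 360°)

291.1°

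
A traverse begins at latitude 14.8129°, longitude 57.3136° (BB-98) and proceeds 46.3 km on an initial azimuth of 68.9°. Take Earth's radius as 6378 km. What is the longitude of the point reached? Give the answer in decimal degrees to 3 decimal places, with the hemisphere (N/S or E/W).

δ = d/R = 46.3/6378 = 0.007259 rad
φ₂ = arcsin(sin φ₁ cos δ + cos φ₁ sin δ cos θ)
   = arcsin(0.25566·0.99997 + 0.96677·0.00726·0.36000) = 14.96228°
λ₂ = λ₁ + atan2(sin θ sin δ cos φ₁, cos δ − sin φ₁ sin φ₂) = 57.71526°

57.715°E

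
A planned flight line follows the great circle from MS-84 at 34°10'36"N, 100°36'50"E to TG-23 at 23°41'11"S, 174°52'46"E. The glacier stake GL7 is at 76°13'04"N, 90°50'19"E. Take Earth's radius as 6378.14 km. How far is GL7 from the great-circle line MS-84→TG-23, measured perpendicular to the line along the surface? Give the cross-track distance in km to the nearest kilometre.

3892 km

MS-84: φ = +34.17667°, λ = +100.61389°
TG-23: φ = -23.68639°, λ = +174.87944°
GL7: φ = +76.21778°, λ = +90.83861°
δ₁₃ = central angle MS-84→GL7 = 0.738019 rad  (haversine)
θ₁₃ = bearing MS-84→GL7 = 356.553°,  θ₁₂ = bearing MS-84→TG-23 = 118.161°
dₓₜ = R·arcsin(sin δ₁₃ · sin(θ₁₃ − θ₁₂)) = 6378.14·arcsin(0.67282·sin(238.392°)) = -3891.812 km
|dₓₜ| = 3891.812 km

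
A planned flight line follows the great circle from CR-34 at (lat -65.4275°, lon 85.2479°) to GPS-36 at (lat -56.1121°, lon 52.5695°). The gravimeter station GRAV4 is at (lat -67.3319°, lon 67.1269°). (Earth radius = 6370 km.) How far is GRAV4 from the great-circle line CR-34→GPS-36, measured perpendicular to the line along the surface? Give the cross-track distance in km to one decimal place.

511.5 km

δ₁₃ = central angle CR-34→GRAV4 = 0.130485 rad  (haversine)
θ₁₃ = bearing CR-34→GRAV4 = 247.107°,  θ₁₂ = bearing CR-34→GPS-36 = 285.167°
dₓₜ = R·arcsin(sin δ₁₃ · sin(θ₁₃ − θ₁₂)) = 6370·arcsin(0.13012·sin(-38.060°)) = -511.511 km
|dₓₜ| = 511.511 km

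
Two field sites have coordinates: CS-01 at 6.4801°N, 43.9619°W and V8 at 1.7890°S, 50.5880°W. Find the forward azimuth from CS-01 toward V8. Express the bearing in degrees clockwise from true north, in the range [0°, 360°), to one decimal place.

Δλ = -6.6261°
y = sin Δλ · cos φ₂ = -0.115333
x = cos φ₁ sin φ₂ − sin φ₁ cos φ₂ cos Δλ = -0.143069
θ = atan2(y, x) = -141.1264° → 218.8736° (mod 360°)

218.9°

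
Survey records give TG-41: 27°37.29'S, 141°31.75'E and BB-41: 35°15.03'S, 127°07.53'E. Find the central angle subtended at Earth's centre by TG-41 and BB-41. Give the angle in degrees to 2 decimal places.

14.44°

TG-41: φ = -27.62150°, λ = +141.52917°
BB-41: φ = -35.25050°, λ = +127.12550°
Δφ = -7.6290°,  Δλ = -14.4037°
a = sin²(Δφ/2) + cos φ₁ cos φ₂ sin²(Δλ/2) = 0.015798
c = 2·arcsin(√a) = 0.252043 rad = 14.4410°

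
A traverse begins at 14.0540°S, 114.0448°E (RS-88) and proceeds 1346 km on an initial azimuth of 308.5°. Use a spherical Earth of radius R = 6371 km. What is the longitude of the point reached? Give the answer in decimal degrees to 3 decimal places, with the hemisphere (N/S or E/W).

104.540°E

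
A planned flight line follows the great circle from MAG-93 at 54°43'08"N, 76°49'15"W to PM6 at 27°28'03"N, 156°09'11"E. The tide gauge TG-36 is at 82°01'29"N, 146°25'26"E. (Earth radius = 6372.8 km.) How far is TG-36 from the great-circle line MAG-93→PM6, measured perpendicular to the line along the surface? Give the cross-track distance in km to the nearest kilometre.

MAG-93: φ = +54.71889°, λ = -76.82083°
PM6: φ = +27.46750°, λ = +156.15306°
TG-36: φ = +82.02472°, λ = +146.42389°
δ₁₃ = central angle MAG-93→TG-36 = 0.722648 rad  (haversine)
θ₁₃ = bearing MAG-93→TG-36 = 351.736°,  θ₁₂ = bearing MAG-93→PM6 = 314.765°
dₓₜ = R·arcsin(sin δ₁₃ · sin(θ₁₃ − θ₁₂)) = 6372.8·arcsin(0.66137·sin(36.972°)) = 2606.967 km
|dₓₜ| = 2606.967 km

2607 km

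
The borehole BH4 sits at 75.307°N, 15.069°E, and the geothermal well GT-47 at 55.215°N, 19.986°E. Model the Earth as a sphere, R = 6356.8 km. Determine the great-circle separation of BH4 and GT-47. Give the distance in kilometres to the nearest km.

2239 km

Δφ = -20.0920°,  Δλ = 4.9170°
a = sin²(Δφ/2) + cos φ₁ cos φ₂ sin²(Δλ/2) = 0.030695
c = 2·arcsin(√a) = 0.352218 rad = 20.1806°
d = R·c = 6356.8 × 0.352218 = 2239.0 km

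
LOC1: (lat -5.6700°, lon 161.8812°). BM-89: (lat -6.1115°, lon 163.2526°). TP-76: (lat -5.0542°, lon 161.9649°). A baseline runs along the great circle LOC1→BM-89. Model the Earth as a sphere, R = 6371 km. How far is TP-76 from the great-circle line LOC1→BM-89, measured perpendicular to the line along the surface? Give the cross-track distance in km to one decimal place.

δ₁₃ = central angle LOC1→TP-76 = 0.010846 rad  (haversine)
θ₁₃ = bearing LOC1→TP-76 = 7.711°,  θ₁₂ = bearing LOC1→BM-89 = 108.003°
dₓₜ = R·arcsin(sin δ₁₃ · sin(θ₁₃ − θ₁₂)) = 6371·arcsin(0.01085·sin(-100.293°)) = -67.986 km
|dₓₜ| = 67.986 km

68.0 km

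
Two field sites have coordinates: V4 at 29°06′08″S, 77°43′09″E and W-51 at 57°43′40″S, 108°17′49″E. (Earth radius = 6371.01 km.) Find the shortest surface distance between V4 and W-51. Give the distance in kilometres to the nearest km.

V4: φ = -29.10222°, λ = +77.71917°
W-51: φ = -57.72778°, λ = +108.29694°
Δφ = -28.6256°,  Δλ = 30.5778°
a = sin²(Δφ/2) + cos φ₁ cos φ₂ sin²(Δλ/2) = 0.093554
c = 2·arcsin(√a) = 0.621694 rad = 35.6205°
d = R·c = 6371.01 × 0.621694 = 3960.8 km

3961 km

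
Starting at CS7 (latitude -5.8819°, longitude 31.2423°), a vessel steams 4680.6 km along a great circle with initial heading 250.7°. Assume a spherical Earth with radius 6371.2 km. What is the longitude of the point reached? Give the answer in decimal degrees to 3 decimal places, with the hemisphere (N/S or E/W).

10.243°W

δ = d/R = 4680.6/6371.2 = 0.734650 rad
φ₂ = arcsin(sin φ₁ cos δ + cos φ₁ sin δ cos θ)
   = arcsin(-0.10248·0.74207 + 0.99474·0.67033·-0.33051) = -17.24343°
λ₂ = λ₁ + atan2(sin θ sin δ cos φ₁, cos δ − sin φ₁ sin φ₂) = -10.24309°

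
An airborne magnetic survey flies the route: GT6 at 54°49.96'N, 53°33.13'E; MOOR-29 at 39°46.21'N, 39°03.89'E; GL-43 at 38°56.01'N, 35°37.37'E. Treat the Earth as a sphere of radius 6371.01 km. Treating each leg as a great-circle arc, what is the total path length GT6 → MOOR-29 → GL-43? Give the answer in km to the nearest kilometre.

2301 km

GT6: φ = +54.83267°, λ = +53.55217°
MOOR-29: φ = +39.77017°, λ = +39.06483°
GL-43: φ = +38.93350°, λ = +35.62283°
GT6→MOOR-29: c = 0.312505 rad, d = 1990.97 km
MOOR-29→GL-43: c = 0.048691 rad, d = 310.21 km
Total = 1990.97 + 310.21 = 2301.18 km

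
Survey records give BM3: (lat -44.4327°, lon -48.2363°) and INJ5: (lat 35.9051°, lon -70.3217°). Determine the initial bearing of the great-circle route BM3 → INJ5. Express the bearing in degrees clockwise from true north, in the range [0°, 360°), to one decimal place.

Δλ = -22.0854°
y = sin Δλ · cos φ₂ = -0.304546
x = cos φ₁ sin φ₂ − sin φ₁ cos φ₂ cos Δλ = 0.944207
θ = atan2(y, x) = -17.8767° → 342.1233° (mod 360°)

342.1°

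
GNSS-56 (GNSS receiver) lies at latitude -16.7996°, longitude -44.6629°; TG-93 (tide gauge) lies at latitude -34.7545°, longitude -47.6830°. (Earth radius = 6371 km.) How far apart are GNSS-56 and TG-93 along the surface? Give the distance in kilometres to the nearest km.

2019 km

Δφ = -17.9549°,  Δλ = -3.0201°
a = sin²(Δφ/2) + cos φ₁ cos φ₂ sin²(Δλ/2) = 0.024896
c = 2·arcsin(√a) = 0.316897 rad = 18.1568°
d = R·c = 6371 × 0.316897 = 2018.9 km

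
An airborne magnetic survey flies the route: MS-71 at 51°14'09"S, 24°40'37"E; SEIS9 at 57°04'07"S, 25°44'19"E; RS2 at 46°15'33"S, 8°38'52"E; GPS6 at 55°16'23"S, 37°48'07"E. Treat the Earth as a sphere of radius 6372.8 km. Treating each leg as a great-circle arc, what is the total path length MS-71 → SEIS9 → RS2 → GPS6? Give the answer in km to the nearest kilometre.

MS-71: φ = -51.23583°, λ = +24.67694°
SEIS9: φ = -57.06861°, λ = +25.73861°
RS2: φ = -46.25917°, λ = +8.64778°
GPS6: φ = -55.27306°, λ = +37.80194°
MS-71→SEIS9: c = 0.102375 rad, d = 652.41 km
SEIS9→RS2: c = 0.262832 rad, d = 1674.98 km
RS2→GPS6: c = 0.354695 rad, d = 2260.40 km
Total = 652.41 + 1674.98 + 2260.40 = 4587.79 km

4588 km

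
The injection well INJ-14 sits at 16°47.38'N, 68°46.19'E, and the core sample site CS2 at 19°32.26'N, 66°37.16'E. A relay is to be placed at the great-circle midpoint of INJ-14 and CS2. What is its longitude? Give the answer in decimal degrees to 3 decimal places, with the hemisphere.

67.703°E

INJ-14: φ = +16.78967°, λ = +68.76983°
CS2: φ = +19.53767°, λ = +66.61933°
Bx = cos φ₂ cos Δλ = 0.941758,  By = cos φ₂ sin Δλ = -0.035364
φₘ = atan2(sin φ₁ + sin φ₂, √((cos φ₁ + Bx)² + By²)) = 18.16666°
λₘ = λ₁ + atan2(By, cos φ₁ + Bx) = 67.70305°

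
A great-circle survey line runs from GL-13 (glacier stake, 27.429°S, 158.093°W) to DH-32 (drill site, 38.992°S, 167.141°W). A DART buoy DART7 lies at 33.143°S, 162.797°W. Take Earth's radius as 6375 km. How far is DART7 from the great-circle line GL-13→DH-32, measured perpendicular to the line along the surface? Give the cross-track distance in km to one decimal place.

46.5 km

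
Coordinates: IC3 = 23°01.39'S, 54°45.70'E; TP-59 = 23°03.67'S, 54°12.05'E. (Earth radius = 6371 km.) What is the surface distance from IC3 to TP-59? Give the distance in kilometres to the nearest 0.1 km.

IC3: φ = -23.02317°, λ = +54.76167°
TP-59: φ = -23.06117°, λ = +54.20083°
Δφ = -0.0380°,  Δλ = -0.5608°
a = sin²(Δφ/2) + cos φ₁ cos φ₂ sin²(Δλ/2) = 0.000020
c = 2·arcsin(√a) = 0.009032 rad = 0.5175°
d = R·c = 6371 × 0.009032 = 57.5 km

57.5 km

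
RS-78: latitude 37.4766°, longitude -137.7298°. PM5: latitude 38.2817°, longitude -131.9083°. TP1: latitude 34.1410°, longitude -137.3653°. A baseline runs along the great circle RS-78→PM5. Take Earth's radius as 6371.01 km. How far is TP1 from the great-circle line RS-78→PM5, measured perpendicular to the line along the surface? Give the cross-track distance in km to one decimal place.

δ₁₃ = central angle RS-78→TP1 = 0.058445 rad  (haversine)
θ₁₃ = bearing RS-78→TP1 = 174.828°,  θ₁₂ = bearing RS-78→PM5 = 78.282°
dₓₜ = R·arcsin(sin δ₁₃ · sin(θ₁₃ − θ₁₂)) = 6371.01·arcsin(0.05841·sin(96.546°)) = 369.925 km
|dₓₜ| = 369.925 km

369.9 km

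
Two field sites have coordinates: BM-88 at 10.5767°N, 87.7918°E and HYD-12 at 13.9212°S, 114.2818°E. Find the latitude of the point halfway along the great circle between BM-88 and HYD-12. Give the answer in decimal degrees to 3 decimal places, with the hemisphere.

Bx = cos φ₂ cos Δλ = 0.868724,  By = cos φ₂ sin Δλ = 0.432940
φₘ = atan2(sin φ₁ + sin φ₂, √((cos φ₁ + Bx)² + By²)) = -1.71792°
λₘ = λ₁ + atan2(By, cos φ₁ + Bx) = 100.95132°

1.718°S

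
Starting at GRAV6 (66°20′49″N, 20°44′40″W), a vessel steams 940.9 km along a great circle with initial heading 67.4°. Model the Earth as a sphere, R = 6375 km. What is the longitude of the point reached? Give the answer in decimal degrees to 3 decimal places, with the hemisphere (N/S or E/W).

0.732°E

GRAV6: φ = +66.34694°, λ = -20.74444°
δ = d/R = 940.9/6375 = 0.147592 rad
φ₂ = arcsin(sin φ₁ cos δ + cos φ₁ sin δ cos θ)
   = arcsin(0.91599·0.98913 + 0.40120·0.14706·0.38430) = 68.23399°
λ₂ = λ₁ + atan2(sin θ sin δ cos φ₁, cos δ − sin φ₁ sin φ₂) = 0.73223°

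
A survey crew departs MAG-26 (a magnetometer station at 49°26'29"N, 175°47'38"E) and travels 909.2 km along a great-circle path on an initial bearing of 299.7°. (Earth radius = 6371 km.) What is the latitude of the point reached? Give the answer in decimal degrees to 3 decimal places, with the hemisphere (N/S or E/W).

52.924°N

MAG-26: φ = +49.44139°, λ = +175.79389°
δ = d/R = 909.2/6371 = 0.142709 rad
φ₂ = arcsin(sin φ₁ cos δ + cos φ₁ sin δ cos θ)
   = arcsin(0.75974·0.98983 + 0.65023·0.14223·0.49546) = 52.92406°
λ₂ = λ₁ + atan2(sin θ sin δ cos φ₁, cos δ − sin φ₁ sin φ₂) = 163.96901°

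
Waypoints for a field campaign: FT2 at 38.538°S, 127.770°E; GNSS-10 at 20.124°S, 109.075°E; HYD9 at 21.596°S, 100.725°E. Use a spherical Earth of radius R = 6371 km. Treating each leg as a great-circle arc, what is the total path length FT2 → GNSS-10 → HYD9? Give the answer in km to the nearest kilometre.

FT2→GNSS-10: c = 0.427396 rad, d = 2722.94 km
GNSS-10→HYD9: c = 0.138564 rad, d = 882.79 km
Total = 2722.94 + 882.79 = 3605.73 km

3606 km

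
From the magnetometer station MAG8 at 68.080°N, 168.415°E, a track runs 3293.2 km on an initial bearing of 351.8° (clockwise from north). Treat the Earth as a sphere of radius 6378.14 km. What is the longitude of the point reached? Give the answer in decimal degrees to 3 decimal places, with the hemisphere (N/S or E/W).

17.105°E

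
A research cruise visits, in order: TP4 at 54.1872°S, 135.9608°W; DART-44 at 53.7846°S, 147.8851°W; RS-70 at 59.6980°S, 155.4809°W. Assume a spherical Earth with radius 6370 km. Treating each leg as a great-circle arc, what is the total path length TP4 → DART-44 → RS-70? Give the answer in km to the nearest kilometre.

1583 km

TP4→DART-44: c = 0.122426 rad, d = 779.85 km
DART-44→RS-70: c = 0.126076 rad, d = 803.10 km
Total = 779.85 + 803.10 = 1582.96 km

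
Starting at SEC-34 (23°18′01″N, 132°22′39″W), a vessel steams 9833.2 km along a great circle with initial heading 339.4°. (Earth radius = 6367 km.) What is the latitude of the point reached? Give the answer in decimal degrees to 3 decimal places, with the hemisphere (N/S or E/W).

SEC-34: φ = +23.30028°, λ = -132.37750°
δ = d/R = 9833.2/6367 = 1.544401 rad
φ₂ = arcsin(sin φ₁ cos δ + cos φ₁ sin δ cos θ)
   = arcsin(0.39555·0.02639 + 0.91844·0.99965·0.93606) = 60.44223°
λ₂ = λ₁ + atan2(sin θ sin δ cos φ₁, cos δ − sin φ₁ sin φ₂) = 93.10130°

60.442°N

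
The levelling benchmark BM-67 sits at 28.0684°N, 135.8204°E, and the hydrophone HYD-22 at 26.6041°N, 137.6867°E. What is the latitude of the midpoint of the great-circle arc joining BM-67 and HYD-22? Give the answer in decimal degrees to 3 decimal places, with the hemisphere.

27.339°N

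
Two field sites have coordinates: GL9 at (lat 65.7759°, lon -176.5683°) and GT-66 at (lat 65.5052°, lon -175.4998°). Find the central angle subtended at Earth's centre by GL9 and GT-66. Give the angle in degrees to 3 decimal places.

Δφ = -0.2707°,  Δλ = 1.0685°
a = sin²(Δφ/2) + cos φ₁ cos φ₂ sin²(Δλ/2) = 0.000020
c = 2·arcsin(√a) = 0.009027 rad = 0.5172°

0.517°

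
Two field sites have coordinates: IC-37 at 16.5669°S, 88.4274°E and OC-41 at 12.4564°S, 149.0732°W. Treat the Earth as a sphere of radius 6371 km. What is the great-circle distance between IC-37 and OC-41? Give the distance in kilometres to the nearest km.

12920 km

Δφ = 4.1105°,  Δλ = 122.4994°
a = sin²(Δφ/2) + cos φ₁ cos φ₂ sin²(Δλ/2) = 0.720681
c = 2·arcsin(√a) = 2.027912 rad = 116.1908°
d = R·c = 6371 × 2.027912 = 12919.8 km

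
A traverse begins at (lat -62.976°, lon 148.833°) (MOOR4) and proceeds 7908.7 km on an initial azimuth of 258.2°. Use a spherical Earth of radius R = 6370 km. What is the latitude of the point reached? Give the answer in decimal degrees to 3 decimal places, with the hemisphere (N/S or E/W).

δ = d/R = 7908.7/6370 = 1.241554 rad
φ₂ = arcsin(sin φ₁ cos δ + cos φ₁ sin δ cos θ)
   = arcsin(-0.89082·0.32333 + 0.45436·0.94629·-0.20450) = -22.08297°
λ₂ = λ₁ + atan2(sin θ sin δ cos φ₁, cos δ − sin φ₁ sin φ₂) = 57.25757°

22.083°S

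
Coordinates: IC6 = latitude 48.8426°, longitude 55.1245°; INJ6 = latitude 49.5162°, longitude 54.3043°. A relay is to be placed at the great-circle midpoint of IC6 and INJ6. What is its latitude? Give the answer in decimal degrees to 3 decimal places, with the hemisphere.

Bx = cos φ₂ cos Δλ = 0.649167,  By = cos φ₂ sin Δλ = -0.009294
φₘ = atan2(sin φ₁ + sin φ₂, √((cos φ₁ + Bx)² + By²)) = 49.18013°
λₘ = λ₁ + atan2(By, cos φ₁ + Bx) = 54.71719°

49.180°N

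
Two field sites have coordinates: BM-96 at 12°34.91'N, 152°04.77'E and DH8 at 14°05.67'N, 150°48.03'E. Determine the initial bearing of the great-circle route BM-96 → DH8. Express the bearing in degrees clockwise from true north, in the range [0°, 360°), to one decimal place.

320.7°

BM-96: φ = +12.58183°, λ = +152.07950°
DH8: φ = +14.09450°, λ = +150.80050°
Δλ = -1.2790°
y = sin Δλ · cos φ₂ = -0.021649
x = cos φ₁ sin φ₂ − sin φ₁ cos φ₂ cos Δλ = 0.026451
θ = atan2(y, x) = -39.2992° → 320.7008° (mod 360°)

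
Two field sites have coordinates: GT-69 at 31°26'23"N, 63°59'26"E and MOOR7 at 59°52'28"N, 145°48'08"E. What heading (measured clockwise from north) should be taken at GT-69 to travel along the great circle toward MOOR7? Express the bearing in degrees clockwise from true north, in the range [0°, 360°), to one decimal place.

35.3°

GT-69: φ = +31.43972°, λ = +63.99056°
MOOR7: φ = +59.87444°, λ = +145.80222°
Δλ = 81.8117°
y = sin Δλ · cos φ₂ = 0.496780
x = cos φ₁ sin φ₂ − sin φ₁ cos φ₂ cos Δλ = 0.700661
θ = atan2(y, x) = 35.3372° → 35.3372° (mod 360°)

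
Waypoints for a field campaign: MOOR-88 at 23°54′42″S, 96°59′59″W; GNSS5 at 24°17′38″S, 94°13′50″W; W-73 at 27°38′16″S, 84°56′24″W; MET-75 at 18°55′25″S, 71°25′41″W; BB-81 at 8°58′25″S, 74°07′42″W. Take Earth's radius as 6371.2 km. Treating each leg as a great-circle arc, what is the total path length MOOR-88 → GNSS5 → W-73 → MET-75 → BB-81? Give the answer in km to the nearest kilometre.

MOOR-88: φ = -23.91167°, λ = -96.99972°
GNSS5: φ = -24.29389°, λ = -94.23056°
W-73: φ = -27.63778°, λ = -84.94000°
MET-75: φ = -18.92361°, λ = -71.42806°
BB-81: φ = -8.97361°, λ = -74.12833°
MOOR-88→GNSS5: c = 0.044618 rad, d = 284.27 km
GNSS5→W-73: c = 0.156969 rad, d = 1000.08 km
W-73→MET-75: c = 0.264355 rad, d = 1684.26 km
MET-75→BB-81: c = 0.179565 rad, d = 1144.05 km
Total = 284.27 + 1000.08 + 1684.26 + 1144.05 = 4112.66 km

4113 km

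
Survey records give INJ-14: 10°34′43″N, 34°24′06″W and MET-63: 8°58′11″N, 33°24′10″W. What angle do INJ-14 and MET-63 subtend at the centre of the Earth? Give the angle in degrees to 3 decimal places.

INJ-14: φ = +10.57861°, λ = -34.40167°
MET-63: φ = +8.96972°, λ = -33.40278°
Δφ = -1.6089°,  Δλ = 0.9989°
a = sin²(Δφ/2) + cos φ₁ cos φ₂ sin²(Δλ/2) = 0.000271
c = 2·arcsin(√a) = 0.032919 rad = 1.8861°

1.886°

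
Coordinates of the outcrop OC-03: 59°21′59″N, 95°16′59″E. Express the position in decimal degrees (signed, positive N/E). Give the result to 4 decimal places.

lat: 59.3664° N → +59.3664°
lon: 95.2831° E → +95.2831°

+59.3664°, +95.2831°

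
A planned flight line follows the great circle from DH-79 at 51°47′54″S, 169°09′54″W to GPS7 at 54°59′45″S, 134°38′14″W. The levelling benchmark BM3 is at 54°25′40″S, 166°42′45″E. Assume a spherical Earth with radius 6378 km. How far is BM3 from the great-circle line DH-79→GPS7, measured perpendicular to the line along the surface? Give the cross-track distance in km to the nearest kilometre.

1093 km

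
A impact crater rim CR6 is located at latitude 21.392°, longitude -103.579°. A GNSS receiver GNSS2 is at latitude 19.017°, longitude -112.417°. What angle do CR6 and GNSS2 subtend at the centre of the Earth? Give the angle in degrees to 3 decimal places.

Δφ = -2.3750°,  Δλ = -8.8380°
a = sin²(Δφ/2) + cos φ₁ cos φ₂ sin²(Δλ/2) = 0.005655
c = 2·arcsin(√a) = 0.150548 rad = 8.6258°

8.626°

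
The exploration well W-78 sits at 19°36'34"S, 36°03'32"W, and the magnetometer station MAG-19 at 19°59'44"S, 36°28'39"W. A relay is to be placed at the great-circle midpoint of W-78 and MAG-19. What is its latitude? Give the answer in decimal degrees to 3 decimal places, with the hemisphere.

19.803°S

W-78: φ = -19.60944°, λ = -36.05889°
MAG-19: φ = -19.99556°, λ = -36.47750°
Bx = cos φ₂ cos Δλ = 0.939694,  By = cos φ₂ sin Δλ = -0.006866
φₘ = atan2(sin φ₁ + sin φ₂, √((cos φ₁ + Bx)² + By²)) = -19.80262°
λₘ = λ₁ + atan2(By, cos φ₁ + Bx) = -36.26794°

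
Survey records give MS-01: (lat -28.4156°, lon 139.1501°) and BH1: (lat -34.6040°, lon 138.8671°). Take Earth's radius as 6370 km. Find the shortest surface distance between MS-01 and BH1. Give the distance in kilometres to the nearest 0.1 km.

Δφ = -6.1884°,  Δλ = -0.2830°
a = sin²(Δφ/2) + cos φ₁ cos φ₂ sin²(Δλ/2) = 0.002918
c = 2·arcsin(√a) = 0.108090 rad = 6.1931°
d = R·c = 6370 × 0.108090 = 688.5 km

688.5 km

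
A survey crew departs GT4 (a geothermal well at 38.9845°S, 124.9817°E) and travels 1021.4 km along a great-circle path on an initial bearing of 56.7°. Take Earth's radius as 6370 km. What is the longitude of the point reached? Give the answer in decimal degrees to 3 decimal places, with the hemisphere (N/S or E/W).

δ = d/R = 1021.4/6370 = 0.160345 rad
φ₂ = arcsin(sin φ₁ cos δ + cos φ₁ sin δ cos θ)
   = arcsin(-0.62911·0.98717 + 0.77732·0.15966·0.54902) = -33.56641°
λ₂ = λ₁ + atan2(sin θ sin δ cos φ₁, cos δ − sin φ₁ sin φ₂) = 134.19731°

134.197°E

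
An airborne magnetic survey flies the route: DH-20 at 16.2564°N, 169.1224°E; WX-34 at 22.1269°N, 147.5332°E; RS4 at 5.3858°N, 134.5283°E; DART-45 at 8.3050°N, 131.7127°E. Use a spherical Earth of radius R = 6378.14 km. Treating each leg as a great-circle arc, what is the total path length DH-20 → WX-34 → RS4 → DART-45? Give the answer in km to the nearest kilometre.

DH-20→WX-34: c = 0.369892 rad, d = 2359.22 km
WX-34→RS4: c = 0.365456 rad, d = 2330.93 km
RS4→DART-45: c = 0.070540 rad, d = 449.91 km
Total = 2359.22 + 2330.93 + 449.91 = 5140.07 km

5140 km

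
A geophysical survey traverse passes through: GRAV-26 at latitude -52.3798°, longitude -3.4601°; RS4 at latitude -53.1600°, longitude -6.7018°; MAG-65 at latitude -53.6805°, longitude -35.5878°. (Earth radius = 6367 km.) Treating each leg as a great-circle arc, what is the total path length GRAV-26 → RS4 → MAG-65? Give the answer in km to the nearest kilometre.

2135 km

GRAV-26→RS4: c = 0.036836 rad, d = 234.53 km
RS4→MAG-65: c = 0.298513 rad, d = 1900.63 km
Total = 234.53 + 1900.63 = 2135.16 km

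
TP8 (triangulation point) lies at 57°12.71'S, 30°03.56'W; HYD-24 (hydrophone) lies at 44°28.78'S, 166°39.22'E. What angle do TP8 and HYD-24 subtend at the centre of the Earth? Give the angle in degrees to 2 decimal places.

TP8: φ = -57.21183°, λ = -30.05933°
HYD-24: φ = -44.47967°, λ = +166.65367°
Δφ = 12.7322°,  Δλ = -163.2870°
a = sin²(Δφ/2) + cos φ₁ cos φ₂ sin²(Δλ/2) = 0.390518
c = 2·arcsin(√a) = 1.350044 rad = 77.3518°

77.35°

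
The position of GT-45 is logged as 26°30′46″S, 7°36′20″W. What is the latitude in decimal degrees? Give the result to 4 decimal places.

26° + 30′/60 + 46″/3600 = 26 + 0.50000 + 0.01278 = 26.5128°

26.5128°S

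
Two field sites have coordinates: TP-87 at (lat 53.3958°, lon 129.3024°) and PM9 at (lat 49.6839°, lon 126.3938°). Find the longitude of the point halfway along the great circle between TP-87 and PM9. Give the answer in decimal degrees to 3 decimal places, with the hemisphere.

Bx = cos φ₂ cos Δλ = 0.646171,  By = cos φ₂ sin Δλ = -0.032831
φₘ = atan2(sin φ₁ + sin φ₂, √((cos φ₁ + Bx)² + By²)) = 51.54882°
λₘ = λ₁ + atan2(By, cos φ₁ + Bx) = 127.78876°

127.789°E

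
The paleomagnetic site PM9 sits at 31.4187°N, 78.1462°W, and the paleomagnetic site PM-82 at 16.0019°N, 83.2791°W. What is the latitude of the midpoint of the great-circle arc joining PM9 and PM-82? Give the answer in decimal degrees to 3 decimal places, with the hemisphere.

Bx = cos φ₂ cos Δλ = 0.957398,  By = cos φ₂ sin Δλ = -0.086000
φₘ = atan2(sin φ₁ + sin φ₂, √((cos φ₁ + Bx)² + By²)) = 23.73140°
λₘ = λ₁ + atan2(By, cos φ₁ + Bx) = -80.86532°

23.731°N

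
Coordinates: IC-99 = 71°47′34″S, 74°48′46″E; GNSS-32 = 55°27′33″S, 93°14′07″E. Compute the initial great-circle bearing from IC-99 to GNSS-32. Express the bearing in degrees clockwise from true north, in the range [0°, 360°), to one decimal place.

35.2°

IC-99: φ = -71.79278°, λ = +74.81278°
GNSS-32: φ = -55.45917°, λ = +93.23528°
Δλ = 18.4225°
y = sin Δλ · cos φ₂ = 0.179182
x = cos φ₁ sin φ₂ − sin φ₁ cos φ₂ cos Δλ = 0.253627
θ = atan2(y, x) = 35.2404° → 35.2404° (mod 360°)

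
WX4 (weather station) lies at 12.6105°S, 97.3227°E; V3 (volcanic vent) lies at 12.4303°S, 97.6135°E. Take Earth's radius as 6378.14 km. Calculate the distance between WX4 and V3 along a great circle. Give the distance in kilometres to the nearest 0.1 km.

Δφ = 0.1802°,  Δλ = 0.2908°
a = sin²(Δφ/2) + cos φ₁ cos φ₂ sin²(Δλ/2) = 0.000009
c = 2·arcsin(√a) = 0.005869 rad = 0.3362°
d = R·c = 6378.14 × 0.005869 = 37.4 km

37.4 km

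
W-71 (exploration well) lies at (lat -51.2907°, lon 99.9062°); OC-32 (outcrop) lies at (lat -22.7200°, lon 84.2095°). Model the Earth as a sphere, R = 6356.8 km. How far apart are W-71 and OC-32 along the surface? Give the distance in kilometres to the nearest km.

3445 km

Δφ = 28.5707°,  Δλ = -15.6967°
a = sin²(Δφ/2) + cos φ₁ cos φ₂ sin²(Δλ/2) = 0.071642
c = 2·arcsin(√a) = 0.541928 rad = 31.0502°
d = R·c = 6356.8 × 0.541928 = 3444.9 km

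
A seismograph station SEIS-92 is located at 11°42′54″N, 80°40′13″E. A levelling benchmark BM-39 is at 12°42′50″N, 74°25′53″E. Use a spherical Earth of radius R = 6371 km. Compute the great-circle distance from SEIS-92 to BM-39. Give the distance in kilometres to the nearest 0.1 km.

SEIS-92: φ = +11.71500°, λ = +80.67028°
BM-39: φ = +12.71389°, λ = +74.43139°
Δφ = 0.9989°,  Δλ = -6.2389°
a = sin²(Δφ/2) + cos φ₁ cos φ₂ sin²(Δλ/2) = 0.002904
c = 2·arcsin(√a) = 0.107839 rad = 6.1787°
d = R·c = 6371 × 0.107839 = 687.0 km

687.0 km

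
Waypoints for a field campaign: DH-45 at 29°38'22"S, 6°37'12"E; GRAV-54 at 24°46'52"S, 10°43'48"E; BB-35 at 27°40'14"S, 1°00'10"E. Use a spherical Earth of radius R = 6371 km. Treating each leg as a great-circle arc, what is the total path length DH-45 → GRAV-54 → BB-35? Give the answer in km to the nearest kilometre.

1698 km

DH-45: φ = -29.63944°, λ = +6.62000°
GRAV-54: φ = -24.78111°, λ = +10.73000°
BB-35: φ = -27.67056°, λ = +1.00278°
DH-45→GRAV-54: c = 0.106090 rad, d = 675.90 km
GRAV-54→BB-35: c = 0.160368 rad, d = 1021.70 km
Total = 675.90 + 1021.70 = 1697.60 km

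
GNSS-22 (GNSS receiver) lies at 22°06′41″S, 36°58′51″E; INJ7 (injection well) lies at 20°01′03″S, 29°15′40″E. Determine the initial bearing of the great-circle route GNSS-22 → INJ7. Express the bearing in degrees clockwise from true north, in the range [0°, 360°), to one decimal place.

284.8°

GNSS-22: φ = -22.11139°, λ = +36.98083°
INJ7: φ = -20.01750°, λ = +29.26111°
Δλ = -7.7197°
y = sin Δλ · cos φ₂ = -0.126212
x = cos φ₁ sin φ₂ − sin φ₁ cos φ₂ cos Δλ = 0.033332
θ = atan2(y, x) = -75.2063° → 284.7937° (mod 360°)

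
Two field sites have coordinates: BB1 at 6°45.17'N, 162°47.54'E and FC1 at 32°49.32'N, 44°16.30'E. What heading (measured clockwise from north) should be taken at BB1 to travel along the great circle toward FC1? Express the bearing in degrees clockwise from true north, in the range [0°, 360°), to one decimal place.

308.4°

BB1: φ = +6.75283°, λ = +162.79233°
FC1: φ = +32.82200°, λ = +44.27167°
Δλ = -118.5207°
y = sin Δλ · cos φ₂ = -0.738377
x = cos φ₁ sin φ₂ − sin φ₁ cos φ₂ cos Δλ = 0.585452
θ = atan2(y, x) = -51.5894° → 308.4106° (mod 360°)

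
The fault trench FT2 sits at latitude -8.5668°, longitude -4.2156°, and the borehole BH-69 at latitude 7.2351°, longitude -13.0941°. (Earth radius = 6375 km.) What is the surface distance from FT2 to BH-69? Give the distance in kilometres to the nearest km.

2015 km

Δφ = 15.8019°,  Δλ = -8.8785°
a = sin²(Δφ/2) + cos φ₁ cos φ₂ sin²(Δλ/2) = 0.024773
c = 2·arcsin(√a) = 0.316101 rad = 18.1112°
d = R·c = 6375 × 0.316101 = 2015.1 km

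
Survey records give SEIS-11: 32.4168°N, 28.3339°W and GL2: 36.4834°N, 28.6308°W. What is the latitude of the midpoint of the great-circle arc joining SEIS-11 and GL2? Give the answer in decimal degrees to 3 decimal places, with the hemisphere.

34.450°N

Bx = cos φ₂ cos Δλ = 0.804018,  By = cos φ₂ sin Δλ = -0.004166
φₘ = atan2(sin φ₁ + sin φ₂, √((cos φ₁ + Bx)² + By²)) = 34.45019°
λₘ = λ₁ + atan2(By, cos φ₁ + Bx) = -28.47873°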